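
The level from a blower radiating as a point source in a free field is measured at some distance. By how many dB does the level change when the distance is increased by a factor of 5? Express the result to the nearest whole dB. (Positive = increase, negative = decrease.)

-14 dB

Point-source spreading: ΔL = −20·log₁₀(r₂/r₁).
ΔL = −20·log₁₀(5) = -13.98 dB.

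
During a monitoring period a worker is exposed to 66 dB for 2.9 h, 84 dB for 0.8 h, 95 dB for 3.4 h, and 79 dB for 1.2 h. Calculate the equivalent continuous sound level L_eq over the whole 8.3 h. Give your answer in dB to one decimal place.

91.2 dB

Weight each interval's intensity by its duration and average over T = 8.3 h:
Σ tᵢ·10^(Lᵢ/10) = 2.9·10^(66/10) + 0.8·10^(84/10) + 3.4·10^(95/10) + 1.2·10^(79/10) = 1.106e+10.
L_eq = 10·log₁₀(1.106e+10/8.3) = 91.25 dB.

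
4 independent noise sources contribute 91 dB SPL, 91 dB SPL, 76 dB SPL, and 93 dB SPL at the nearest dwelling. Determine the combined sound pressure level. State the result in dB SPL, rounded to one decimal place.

96.6 dB SPL

Incoherent sources combine by intensity addition: L_total = 10·log₁₀(Σ 10^(L_i/10)).
Σ 10^(L/10) = 10^(91/10) + 10^(91/10) + 10^(76/10) + 10^(93/10) = 4.553e+09.
L_total = 10·log₁₀(4.553e+09) = 96.58 dB SPL.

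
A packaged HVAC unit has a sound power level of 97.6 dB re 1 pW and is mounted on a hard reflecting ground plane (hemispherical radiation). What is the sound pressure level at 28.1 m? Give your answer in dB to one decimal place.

The power spreads over a hemisphere of area 2π·r², so L_p = L_w − 10·log₁₀(2π·r²).
2π·r² = 4961 m², 10·log₁₀ of that is 36.956 dB.
L_p = 97.6 − 36.956 = 60.64 dB.

60.6 dB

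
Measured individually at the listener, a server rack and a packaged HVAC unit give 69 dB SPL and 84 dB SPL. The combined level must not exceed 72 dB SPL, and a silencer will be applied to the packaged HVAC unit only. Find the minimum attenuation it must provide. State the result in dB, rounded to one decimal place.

Fixed contribution from the other source: Σ 10^(L/10) = 10^(69/10) = 7.943e+06 (69.00 dB SPL).
The limit corresponds to 10^(72/10) = 1.585e+07; subtracting the fixed part leaves 7.906e+06 for the packaged HVAC unit, i.e. 68.98 dB SPL.
So the packaged HVAC unit must be reduced from 84 to 68.98 dB SPL: IL = 15.02 dB.

15.0 dB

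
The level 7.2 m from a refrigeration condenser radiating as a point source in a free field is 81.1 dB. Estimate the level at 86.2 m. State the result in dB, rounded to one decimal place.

Spherical spreading from a point source gives a 20·log₁₀(r₂/r₁) drop.
L₂ = 81.1 − 20·log₁₀(86.2/7.2) = 81.1 − 21.563 = 59.54 dB.

59.5 dB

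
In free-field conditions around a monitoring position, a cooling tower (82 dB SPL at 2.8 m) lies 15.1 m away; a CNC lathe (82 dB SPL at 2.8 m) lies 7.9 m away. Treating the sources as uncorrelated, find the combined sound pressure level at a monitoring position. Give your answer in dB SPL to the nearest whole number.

First find each source's level at the receiver (point-source: −20·log₁₀(r/r_ref)), then combine on an intensity basis.
cooling tower: 82 − 20·log₁₀(15.1/2.8) = 82 − 14.64 = 67.36 dB SPL.
CNC lathe: 82 − 20·log₁₀(7.9/2.8) = 82 − 9.01 = 72.99 dB SPL.
Σ 10^(L/10) = 2.536e+07 → L_total = 10·log₁₀(2.536e+07) = 74.04 dB SPL.

74 dB SPL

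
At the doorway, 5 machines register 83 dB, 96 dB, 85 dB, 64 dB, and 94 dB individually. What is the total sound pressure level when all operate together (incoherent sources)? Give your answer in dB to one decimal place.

98.5 dB

For uncorrelated sources the intensities add, so convert each level to linear form, sum, and take 10·log₁₀ of the total.
Σ 10^(L/10) = 10^(83/10) + 10^(96/10) + 10^(85/10) + 10^(64/10) + 10^(94/10) = 7.011e+09.
L_total = 10·log₁₀(7.011e+09) = 98.46 dB.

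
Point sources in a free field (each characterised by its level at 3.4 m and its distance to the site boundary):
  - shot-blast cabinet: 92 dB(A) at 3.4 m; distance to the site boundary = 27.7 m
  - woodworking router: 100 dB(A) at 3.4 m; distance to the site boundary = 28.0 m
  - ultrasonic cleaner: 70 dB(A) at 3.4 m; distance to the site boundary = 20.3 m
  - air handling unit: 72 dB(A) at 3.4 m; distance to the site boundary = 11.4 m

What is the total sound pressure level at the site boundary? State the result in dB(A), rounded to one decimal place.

Apply inverse-square spreading to bring every level to the receiver, then sum 10^(L/10).
shot-blast cabinet: 92 − 20·log₁₀(27.7/3.4) = 92 − 18.22 = 73.78 dB(A).
woodworking router: 100 − 20·log₁₀(28.0/3.4) = 100 − 18.31 = 81.69 dB(A).
ultrasonic cleaner: 70 − 20·log₁₀(20.3/3.4) = 70 − 15.52 = 54.48 dB(A).
air handling unit: 72 − 20·log₁₀(11.4/3.4) = 72 − 10.51 = 61.49 dB(A).
Σ 10^(L/10) = 1.730e+08 → L_total = 10·log₁₀(1.730e+08) = 82.38 dB(A).

82.4 dB(A)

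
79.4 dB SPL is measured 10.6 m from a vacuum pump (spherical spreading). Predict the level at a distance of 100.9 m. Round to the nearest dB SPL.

60 dB SPL

Spherical spreading from a point source gives a 20·log₁₀(r₂/r₁) drop.
L₂ = 79.4 − 20·log₁₀(100.9/10.6) = 79.4 − 19.572 = 59.83 dB SPL.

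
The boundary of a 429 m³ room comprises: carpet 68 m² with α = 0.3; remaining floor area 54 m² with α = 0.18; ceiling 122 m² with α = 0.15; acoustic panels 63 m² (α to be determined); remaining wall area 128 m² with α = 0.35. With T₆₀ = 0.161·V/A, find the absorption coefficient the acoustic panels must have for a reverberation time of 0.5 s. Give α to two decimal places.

0.71

Required total absorption A = 0.161·429/0.5 = 138.14 m².
Absorption from the other surfaces = 68·0.3 + 54·0.18 + 122·0.15 + 128·0.35 = 93.22 m², so the acoustic panels must supply 44.92 m² over 63 m².
α = 44.92/63 = 0.713.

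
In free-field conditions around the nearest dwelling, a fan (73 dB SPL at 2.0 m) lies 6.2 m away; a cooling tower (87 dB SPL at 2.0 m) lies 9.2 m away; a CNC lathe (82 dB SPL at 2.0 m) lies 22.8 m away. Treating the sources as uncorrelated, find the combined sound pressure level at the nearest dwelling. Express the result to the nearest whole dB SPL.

74 dB SPL

Propagate each source to the receiver with L = L_ref − 20·log₁₀(r/r_ref), then add intensities.
fan: 73 − 20·log₁₀(6.2/2.0) = 73 − 9.83 = 63.17 dB SPL.
cooling tower: 87 − 20·log₁₀(9.2/2.0) = 87 − 13.26 = 73.74 dB SPL.
CNC lathe: 82 − 20·log₁₀(22.8/2.0) = 82 − 21.14 = 60.86 dB SPL.
Σ 10^(L/10) = 2.698e+07 → L_total = 10·log₁₀(2.698e+07) = 74.31 dB SPL.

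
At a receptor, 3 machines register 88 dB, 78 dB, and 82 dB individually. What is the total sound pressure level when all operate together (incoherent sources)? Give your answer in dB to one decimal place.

89.3 dB

For uncorrelated sources the intensities add, so convert each level to linear form, sum, and take 10·log₁₀ of the total.
Σ 10^(L/10) = 10^(88/10) + 10^(78/10) + 10^(82/10) = 8.525e+08.
L_total = 10·log₁₀(8.525e+08) = 89.31 dB.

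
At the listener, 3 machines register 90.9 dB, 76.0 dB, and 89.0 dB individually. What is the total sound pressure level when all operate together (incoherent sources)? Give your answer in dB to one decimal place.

93.1 dB

Incoherent sources combine by intensity addition: L_total = 10·log₁₀(Σ 10^(L_i/10)).
Σ 10^(L/10) = 10^(90.9/10) + 10^(76.0/10) + 10^(89.0/10) = 2.064e+09.
L_total = 10·log₁₀(2.064e+09) = 93.15 dB.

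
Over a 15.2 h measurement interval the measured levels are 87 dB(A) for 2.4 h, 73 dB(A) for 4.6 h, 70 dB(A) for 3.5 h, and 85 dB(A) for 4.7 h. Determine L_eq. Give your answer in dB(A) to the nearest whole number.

83 dB(A)

L_eq = 10·log₁₀[(1/T)·Σ tᵢ·10^(Lᵢ/10)] with T = 15.2 h.
Σ tᵢ·10^(Lᵢ/10) = 2.4·10^(87/10) + 4.6·10^(73/10) + 3.5·10^(70/10) + 4.7·10^(85/10) = 2.816e+09.
L_eq = 10·log₁₀(2.816e+09/15.2) = 82.68 dB(A).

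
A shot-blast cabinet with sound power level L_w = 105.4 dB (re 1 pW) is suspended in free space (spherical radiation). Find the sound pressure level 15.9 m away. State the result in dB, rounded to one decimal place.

L_p = L_w − 10·log₁₀(4π·r²) with r = 15.9 m.
4π·r² = 3177 m², 10·log₁₀ of that is 35.020 dB.
L_p = 105.4 − 35.020 = 70.38 dB.

70.4 dB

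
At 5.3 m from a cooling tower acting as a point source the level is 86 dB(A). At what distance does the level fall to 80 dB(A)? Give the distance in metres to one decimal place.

10.6 m

For a point source L₁ − L₂ = 20·log₁₀(r₂/r₁), so r₂ = r₁·10^((L₁−L₂)/20).
r₂ = 5.3·10^((86−80)/20) = 5.3·10^(6.0/20) = 10.57 m.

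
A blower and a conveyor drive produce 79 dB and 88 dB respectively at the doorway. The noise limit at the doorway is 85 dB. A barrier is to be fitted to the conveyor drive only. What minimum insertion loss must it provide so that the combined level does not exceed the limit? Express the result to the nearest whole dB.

4 dB

Everything except the conveyor drive sums to 10^(79/10) = 7.943e+07 in linear terms, 79.00 dB.
The limit corresponds to 10^(85/10) = 3.162e+08; subtracting the fixed part leaves 2.368e+08 for the conveyor drive, i.e. 83.74 dB.
Required insertion loss = 88 − 83.74 = 4.26 dB.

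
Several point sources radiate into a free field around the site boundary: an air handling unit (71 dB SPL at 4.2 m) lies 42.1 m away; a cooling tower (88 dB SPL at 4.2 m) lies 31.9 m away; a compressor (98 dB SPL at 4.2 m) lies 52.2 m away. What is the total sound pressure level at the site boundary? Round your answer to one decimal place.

77.2 dB SPL

Propagate each source to the receiver with L = L_ref − 20·log₁₀(r/r_ref), then add intensities.
air handling unit: 71 − 20·log₁₀(42.1/4.2) = 71 − 20.02 = 50.98 dB SPL.
cooling tower: 88 − 20·log₁₀(31.9/4.2) = 88 − 17.61 = 70.39 dB SPL.
compressor: 98 − 20·log₁₀(52.2/4.2) = 98 − 21.89 = 76.11 dB SPL.
Σ 10^(L/10) = 5.191e+07 → L_total = 10·log₁₀(5.191e+07) = 77.15 dB SPL.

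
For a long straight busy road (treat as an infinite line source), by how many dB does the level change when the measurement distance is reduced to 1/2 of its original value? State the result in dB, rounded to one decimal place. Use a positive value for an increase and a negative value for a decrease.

+3.0 dB

A line source loses 3 dB per doubling of distance; generally ΔL = −10·log₁₀(r₂/r₁).
ΔL = −10·log₁₀(0.5) = +3.01 dB.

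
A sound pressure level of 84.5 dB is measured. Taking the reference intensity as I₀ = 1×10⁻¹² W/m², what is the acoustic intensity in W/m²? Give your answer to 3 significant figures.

0.000282 W/m²

I/I₀ = 10^(84.5/10) = 2.818e+08, so I = 2.818e+08 × 10⁻¹² W/m².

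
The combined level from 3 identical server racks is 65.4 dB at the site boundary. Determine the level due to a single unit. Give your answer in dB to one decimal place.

3 equal contributions raise the level by 10·log₁₀ 3 = 4.771 dB, so each unit alone gives 65.4 − 4.771.

60.6 dB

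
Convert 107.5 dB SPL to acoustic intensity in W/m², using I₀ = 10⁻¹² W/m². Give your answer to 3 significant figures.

0.0562 W/m²

L = 10·log₁₀(I/I₀) ⇒ I = I₀·10^(L/10) = 10⁻¹² × 10^10.75.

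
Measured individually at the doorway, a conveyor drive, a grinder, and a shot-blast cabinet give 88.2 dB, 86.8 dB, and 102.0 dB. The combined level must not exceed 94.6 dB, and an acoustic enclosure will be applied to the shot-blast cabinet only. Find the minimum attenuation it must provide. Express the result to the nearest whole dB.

The untreated sources together contribute 10^(88.2/10) + 10^(86.8/10) = 1.139e+09, i.e. 90.57 dB.
To meet 94.6 dB overall, the treated shot-blast cabinet may contribute at most 10^(94.6/10) − 1.139e+09 = 1.745e+09, i.e. 92.42 dB.
Required insertion loss = 102.0 − 92.42 = 9.58 dB.

10 dB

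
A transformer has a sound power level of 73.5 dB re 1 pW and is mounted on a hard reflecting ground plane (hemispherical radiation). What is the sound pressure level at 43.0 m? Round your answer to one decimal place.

The power spreads over a hemisphere of area 2π·r², so L_p = L_w − 10·log₁₀(2π·r²).
2π·r² = 1.162e+04 m², 10·log₁₀ of that is 40.651 dB.
L_p = 73.5 − 40.651 = 32.85 dB.

32.8 dB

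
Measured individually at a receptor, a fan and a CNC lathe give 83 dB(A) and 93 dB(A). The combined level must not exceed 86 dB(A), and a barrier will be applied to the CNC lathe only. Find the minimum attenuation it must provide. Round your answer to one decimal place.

Fixed contribution from the other source: Σ 10^(L/10) = 10^(83/10) = 1.995e+08 (83.00 dB(A)).
To meet 86 dB(A) overall, the treated CNC lathe may contribute at most 10^(86/10) − 1.995e+08 = 1.986e+08, i.e. 82.98 dB(A).
So the CNC lathe must be reduced from 93 to 82.98 dB(A): IL = 10.02 dB.

10.0 dB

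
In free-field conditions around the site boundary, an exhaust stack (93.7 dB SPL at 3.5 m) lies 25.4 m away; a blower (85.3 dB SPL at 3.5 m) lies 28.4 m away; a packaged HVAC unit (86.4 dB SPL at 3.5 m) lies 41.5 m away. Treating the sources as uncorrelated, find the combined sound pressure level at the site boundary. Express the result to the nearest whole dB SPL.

77 dB SPL

Propagate each source to the receiver with L = L_ref − 20·log₁₀(r/r_ref), then add intensities.
exhaust stack: 93.7 − 20·log₁₀(25.4/3.5) = 93.7 − 17.22 = 76.48 dB SPL.
blower: 85.3 − 20·log₁₀(28.4/3.5) = 85.3 − 18.19 = 67.11 dB SPL.
packaged HVAC unit: 86.4 − 20·log₁₀(41.5/3.5) = 86.4 − 21.48 = 64.92 dB SPL.
Σ 10^(L/10) = 5.276e+07 → L_total = 10·log₁₀(5.276e+07) = 77.22 dB SPL.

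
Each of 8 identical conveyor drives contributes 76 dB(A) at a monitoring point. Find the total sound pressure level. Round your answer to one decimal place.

85.0 dB(A)

L_total = L₁ + 10·log₁₀ N for N identical incoherent sources.
L_total = 76 + 10·log₁₀(8) = 76 + 9.031 = 85.03 dB(A).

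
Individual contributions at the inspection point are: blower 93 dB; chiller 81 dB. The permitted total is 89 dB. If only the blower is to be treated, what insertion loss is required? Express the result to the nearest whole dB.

Everything except the blower sums to 10^(81/10) = 1.259e+08 in linear terms, 81.00 dB.
To meet 89 dB overall, the treated blower may contribute at most 10^(89/10) − 1.259e+08 = 6.684e+08, i.e. 88.25 dB.
Required insertion loss = 93 − 88.25 = 4.75 dB.

5 dB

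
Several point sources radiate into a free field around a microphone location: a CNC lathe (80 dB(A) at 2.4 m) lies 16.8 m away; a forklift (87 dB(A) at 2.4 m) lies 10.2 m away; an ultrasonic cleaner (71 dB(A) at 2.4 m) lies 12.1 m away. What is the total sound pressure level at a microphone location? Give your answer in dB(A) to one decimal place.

Apply inverse-square spreading to bring every level to the receiver, then sum 10^(L/10).
CNC lathe: 80 − 20·log₁₀(16.8/2.4) = 80 − 16.90 = 63.10 dB(A).
forklift: 87 − 20·log₁₀(10.2/2.4) = 87 − 12.57 = 74.43 dB(A).
ultrasonic cleaner: 71 − 20·log₁₀(12.1/2.4) = 71 − 14.05 = 56.95 dB(A).
Σ 10^(L/10) = 3.028e+07 → L_total = 10·log₁₀(3.028e+07) = 74.81 dB(A).

74.8 dB(A)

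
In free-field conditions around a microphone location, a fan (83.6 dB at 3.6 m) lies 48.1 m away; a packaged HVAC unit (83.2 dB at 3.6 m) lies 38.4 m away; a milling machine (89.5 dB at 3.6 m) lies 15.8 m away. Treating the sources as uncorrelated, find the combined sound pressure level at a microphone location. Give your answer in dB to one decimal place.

Propagate each source to the receiver with L = L_ref − 20·log₁₀(r/r_ref), then add intensities.
fan: 83.6 − 20·log₁₀(48.1/3.6) = 83.6 − 22.52 = 61.08 dB.
packaged HVAC unit: 83.2 − 20·log₁₀(38.4/3.6) = 83.2 − 20.56 = 62.64 dB.
milling machine: 89.5 − 20·log₁₀(15.8/3.6) = 89.5 − 12.85 = 76.65 dB.
Σ 10^(L/10) = 4.939e+07 → L_total = 10·log₁₀(4.939e+07) = 76.94 dB.

76.9 dB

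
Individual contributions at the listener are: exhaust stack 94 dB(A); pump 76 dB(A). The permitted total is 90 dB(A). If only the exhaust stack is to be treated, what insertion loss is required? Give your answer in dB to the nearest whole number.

4 dB

Fixed contribution from the other source: Σ 10^(L/10) = 10^(76/10) = 3.981e+07 (76.00 dB(A)).
The limit corresponds to 10^(90/10) = 1.000e+09; subtracting the fixed part leaves 9.602e+08 for the exhaust stack, i.e. 89.82 dB(A).
Required insertion loss = 94 − 89.82 = 4.18 dB.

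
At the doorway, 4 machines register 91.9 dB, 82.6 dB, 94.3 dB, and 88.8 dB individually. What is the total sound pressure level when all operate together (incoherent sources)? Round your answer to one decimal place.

97.1 dB

For uncorrelated sources the intensities add, so convert each level to linear form, sum, and take 10·log₁₀ of the total.
Σ 10^(L/10) = 10^(91.9/10) + 10^(82.6/10) + 10^(94.3/10) + 10^(88.8/10) = 5.181e+09.
L_total = 10·log₁₀(5.181e+09) = 97.14 dB.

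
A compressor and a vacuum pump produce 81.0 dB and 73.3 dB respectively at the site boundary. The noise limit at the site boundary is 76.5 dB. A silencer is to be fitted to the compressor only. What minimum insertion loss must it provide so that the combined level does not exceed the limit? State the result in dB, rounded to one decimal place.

7.3 dB

The untreated sources together contribute 10^(73.3/10) = 2.138e+07, i.e. 73.30 dB.
The limit corresponds to 10^(76.5/10) = 4.467e+07; subtracting the fixed part leaves 2.329e+07 for the compressor, i.e. 73.67 dB.
So the compressor must be reduced from 81.0 to 73.67 dB: IL = 7.33 dB.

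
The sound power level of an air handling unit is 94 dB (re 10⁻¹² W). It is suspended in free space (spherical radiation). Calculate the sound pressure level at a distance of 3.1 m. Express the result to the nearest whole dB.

L_p = L_w − 10·log₁₀(4π·r²) with r = 3.1 m.
4π·r² = 120.8 m², 10·log₁₀ of that is 20.819 dB.
L_p = 94 − 20.819 = 73.18 dB.

73 dB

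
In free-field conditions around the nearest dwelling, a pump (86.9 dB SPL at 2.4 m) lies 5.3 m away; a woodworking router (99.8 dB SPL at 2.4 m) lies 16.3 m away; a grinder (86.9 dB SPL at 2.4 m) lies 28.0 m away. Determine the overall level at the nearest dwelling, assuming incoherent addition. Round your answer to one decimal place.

84.9 dB SPL

First find each source's level at the receiver (point-source: −20·log₁₀(r/r_ref)), then combine on an intensity basis.
pump: 86.9 − 20·log₁₀(5.3/2.4) = 86.9 − 6.88 = 80.02 dB SPL.
woodworking router: 99.8 − 20·log₁₀(16.3/2.4) = 99.8 − 16.64 = 83.16 dB SPL.
grinder: 86.9 − 20·log₁₀(28.0/2.4) = 86.9 − 21.34 = 65.56 dB SPL.
Σ 10^(L/10) = 3.111e+08 → L_total = 10·log₁₀(3.111e+08) = 84.93 dB SPL.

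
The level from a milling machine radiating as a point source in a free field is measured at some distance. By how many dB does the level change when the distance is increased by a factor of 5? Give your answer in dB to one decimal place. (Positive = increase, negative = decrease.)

Point-source spreading: ΔL = −20·log₁₀(r₂/r₁).
ΔL = −20·log₁₀(5) = -13.98 dB.

-14.0 dB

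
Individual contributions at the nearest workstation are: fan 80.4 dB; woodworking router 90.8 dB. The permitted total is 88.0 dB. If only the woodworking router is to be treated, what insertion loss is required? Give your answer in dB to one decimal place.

3.6 dB

Fixed contribution from the other source: Σ 10^(L/10) = 10^(80.4/10) = 1.096e+08 (80.40 dB).
The limit corresponds to 10^(88.0/10) = 6.310e+08; subtracting the fixed part leaves 5.213e+08 for the woodworking router, i.e. 87.17 dB.
So the woodworking router must be reduced from 90.8 to 87.17 dB: IL = 3.63 dB.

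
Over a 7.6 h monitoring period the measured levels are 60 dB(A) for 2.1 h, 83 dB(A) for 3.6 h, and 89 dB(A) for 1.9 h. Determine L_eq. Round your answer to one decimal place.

Weight each interval's intensity by its duration and average over T = 7.6 h:
Σ tᵢ·10^(Lᵢ/10) = 2.1·10^(60/10) + 3.6·10^(83/10) + 1.9·10^(89/10) = 2.230e+09.
L_eq = 10·log₁₀(2.230e+09/7.6) = 84.67 dB(A).

84.7 dB(A)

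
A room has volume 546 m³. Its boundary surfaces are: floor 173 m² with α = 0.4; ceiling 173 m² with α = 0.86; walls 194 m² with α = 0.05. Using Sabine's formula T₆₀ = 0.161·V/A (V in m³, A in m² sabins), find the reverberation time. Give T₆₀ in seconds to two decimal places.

0.39 s

Summing Sᵢαᵢ: 173·0.4 + 173·0.86 + 194·0.05 = 227.68 m².
T₆₀ = 0.161 × 546 / 227.68 = 0.386 s.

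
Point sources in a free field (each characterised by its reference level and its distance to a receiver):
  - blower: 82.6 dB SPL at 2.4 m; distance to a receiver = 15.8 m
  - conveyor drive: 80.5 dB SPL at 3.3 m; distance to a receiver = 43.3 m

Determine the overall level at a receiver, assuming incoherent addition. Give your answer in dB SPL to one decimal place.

First find each source's level at the receiver (point-source: −20·log₁₀(r/r_ref)), then combine on an intensity basis.
blower: 82.6 − 20·log₁₀(15.8/2.4) = 82.6 − 16.37 = 66.23 dB SPL.
conveyor drive: 80.5 − 20·log₁₀(43.3/3.3) = 80.5 − 22.36 = 58.14 dB SPL.
Σ 10^(L/10) = 4.850e+06 → L_total = 10·log₁₀(4.850e+06) = 66.86 dB SPL.

66.9 dB SPL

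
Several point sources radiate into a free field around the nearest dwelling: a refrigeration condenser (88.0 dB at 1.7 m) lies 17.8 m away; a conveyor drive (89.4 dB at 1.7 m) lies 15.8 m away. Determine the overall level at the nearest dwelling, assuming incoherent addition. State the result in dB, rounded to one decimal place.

Apply inverse-square spreading to bring every level to the receiver, then sum 10^(L/10).
refrigeration condenser: 88.0 − 20·log₁₀(17.8/1.7) = 88.0 − 20.40 = 67.60 dB.
conveyor drive: 89.4 − 20·log₁₀(15.8/1.7) = 89.4 − 19.36 = 70.04 dB.
Σ 10^(L/10) = 1.584e+07 → L_total = 10·log₁₀(1.584e+07) = 72.00 dB.

72.0 dB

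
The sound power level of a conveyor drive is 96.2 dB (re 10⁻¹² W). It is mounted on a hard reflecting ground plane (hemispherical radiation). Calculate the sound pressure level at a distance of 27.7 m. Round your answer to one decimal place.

The power spreads over a hemisphere of area 2π·r², so L_p = L_w − 10·log₁₀(2π·r²).
2π·r² = 4821 m², 10·log₁₀ of that is 36.831 dB.
L_p = 96.2 − 36.831 = 59.37 dB.

59.4 dB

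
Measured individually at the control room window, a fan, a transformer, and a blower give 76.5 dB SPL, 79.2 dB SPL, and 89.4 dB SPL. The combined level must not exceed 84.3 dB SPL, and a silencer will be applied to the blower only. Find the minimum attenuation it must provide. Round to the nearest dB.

Everything except the blower sums to 10^(76.5/10) + 10^(79.2/10) = 1.278e+08 in linear terms, 81.07 dB SPL.
The limit corresponds to 10^(84.3/10) = 2.692e+08; subtracting the fixed part leaves 1.413e+08 for the blower, i.e. 81.50 dB SPL.
Required insertion loss = 89.4 − 81.50 = 7.90 dB.

8 dB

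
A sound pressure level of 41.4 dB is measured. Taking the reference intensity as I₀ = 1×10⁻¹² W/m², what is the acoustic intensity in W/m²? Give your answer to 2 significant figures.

1.4e-08 W/m²

I/I₀ = 10^(41.4/10) = 1.38e+04, so I = 1.38e+04 × 10⁻¹² W/m².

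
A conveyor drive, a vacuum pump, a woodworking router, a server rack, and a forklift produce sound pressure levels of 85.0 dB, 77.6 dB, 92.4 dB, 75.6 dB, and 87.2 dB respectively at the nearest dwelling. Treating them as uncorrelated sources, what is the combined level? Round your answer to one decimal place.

For uncorrelated sources the intensities add, so convert each level to linear form, sum, and take 10·log₁₀ of the total.
Σ 10^(L/10) = 10^(85.0/10) + 10^(77.6/10) + 10^(92.4/10) + 10^(75.6/10) + 10^(87.2/10) = 2.673e+09.
L_total = 10·log₁₀(2.673e+09) = 94.27 dB.

94.3 dB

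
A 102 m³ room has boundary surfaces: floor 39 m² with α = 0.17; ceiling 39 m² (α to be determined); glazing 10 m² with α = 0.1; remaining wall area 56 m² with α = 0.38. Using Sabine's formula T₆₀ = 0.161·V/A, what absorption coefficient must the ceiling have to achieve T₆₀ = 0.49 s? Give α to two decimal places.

A = 0.161·V/T₆₀ = 0.161·102/0.49 = 33.51 m² sabins.
Absorption from the other surfaces = 39·0.17 + 10·0.1 + 56·0.38 = 28.91 m², so the ceiling must supply 4.60 m² over 39 m².
α = 4.60/39 = 0.118.

0.12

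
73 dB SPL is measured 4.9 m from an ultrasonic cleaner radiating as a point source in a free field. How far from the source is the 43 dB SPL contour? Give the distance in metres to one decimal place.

For a point source L₁ − L₂ = 20·log₁₀(r₂/r₁), so r₂ = r₁·10^((L₁−L₂)/20).
r₂ = 4.9·10^((73−43)/20) = 4.9·10^(30.0/20) = 154.95 m.

155.0 m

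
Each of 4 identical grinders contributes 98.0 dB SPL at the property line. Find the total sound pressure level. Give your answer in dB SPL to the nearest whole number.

N identical incoherent sources raise the level by 10·log₁₀ N.
L_total = 98.0 + 10·log₁₀(4) = 98.0 + 6.021 = 104.02 dB SPL.

104 dB SPL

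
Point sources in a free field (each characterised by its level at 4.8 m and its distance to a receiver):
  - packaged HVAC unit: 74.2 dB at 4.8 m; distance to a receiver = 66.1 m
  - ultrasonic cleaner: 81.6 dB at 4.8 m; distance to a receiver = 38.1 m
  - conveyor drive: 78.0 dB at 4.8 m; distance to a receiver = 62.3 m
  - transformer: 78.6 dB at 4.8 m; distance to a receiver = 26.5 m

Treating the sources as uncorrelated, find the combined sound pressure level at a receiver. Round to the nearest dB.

67 dB

Propagate each source to the receiver with L = L_ref − 20·log₁₀(r/r_ref), then add intensities.
packaged HVAC unit: 74.2 − 20·log₁₀(66.1/4.8) = 74.2 − 22.78 = 51.42 dB.
ultrasonic cleaner: 81.6 − 20·log₁₀(38.1/4.8) = 81.6 − 17.99 = 63.61 dB.
conveyor drive: 78.0 − 20·log₁₀(62.3/4.8) = 78.0 − 22.26 = 55.74 dB.
transformer: 78.6 − 20·log₁₀(26.5/4.8) = 78.6 − 14.84 = 63.76 dB.
Σ 10^(L/10) = 5.184e+06 → L_total = 10·log₁₀(5.184e+06) = 67.15 dB.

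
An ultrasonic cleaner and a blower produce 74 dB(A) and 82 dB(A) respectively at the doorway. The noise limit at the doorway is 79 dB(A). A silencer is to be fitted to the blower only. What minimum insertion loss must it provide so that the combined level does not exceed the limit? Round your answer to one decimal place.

Fixed contribution from the other source: Σ 10^(L/10) = 10^(74/10) = 2.512e+07 (74.00 dB(A)).
The limit corresponds to 10^(79/10) = 7.943e+07; subtracting the fixed part leaves 5.431e+07 for the blower, i.e. 77.35 dB(A).
Required insertion loss = 82 − 77.35 = 4.65 dB.

4.7 dB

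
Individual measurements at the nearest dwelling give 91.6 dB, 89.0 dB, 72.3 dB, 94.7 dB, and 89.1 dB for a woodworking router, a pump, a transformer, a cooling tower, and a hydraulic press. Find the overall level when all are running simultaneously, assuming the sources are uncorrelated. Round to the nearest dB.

Incoherent sources combine by intensity addition: L_total = 10·log₁₀(Σ 10^(L_i/10)).
Σ 10^(L/10) = 10^(91.6/10) + 10^(89.0/10) + 10^(72.3/10) + 10^(94.7/10) + 10^(89.1/10) = 6.021e+09.
L_total = 10·log₁₀(6.021e+09) = 97.80 dB.

98 dB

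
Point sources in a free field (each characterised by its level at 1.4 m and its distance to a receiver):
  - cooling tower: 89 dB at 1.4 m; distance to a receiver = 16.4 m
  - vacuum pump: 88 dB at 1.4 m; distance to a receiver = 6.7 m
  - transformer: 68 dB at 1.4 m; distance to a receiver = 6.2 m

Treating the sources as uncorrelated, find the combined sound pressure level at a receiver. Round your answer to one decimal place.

First find each source's level at the receiver (point-source: −20·log₁₀(r/r_ref)), then combine on an intensity basis.
cooling tower: 89 − 20·log₁₀(16.4/1.4) = 89 − 21.37 = 67.63 dB.
vacuum pump: 88 − 20·log₁₀(6.7/1.4) = 88 − 13.60 = 74.40 dB.
transformer: 68 − 20·log₁₀(6.2/1.4) = 68 − 12.93 = 55.07 dB.
Σ 10^(L/10) = 3.366e+07 → L_total = 10·log₁₀(3.366e+07) = 75.27 dB.

75.3 dB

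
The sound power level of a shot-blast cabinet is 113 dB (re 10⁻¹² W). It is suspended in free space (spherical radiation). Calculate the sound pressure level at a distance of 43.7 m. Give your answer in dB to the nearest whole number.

69 dB

The power spreads over a sphere of area 4π·r², so L_p = L_w − 10·log₁₀(4π·r²).
4π·r² = 2.4e+04 m², 10·log₁₀ of that is 43.802 dB.
L_p = 113 − 43.802 = 69.20 dB.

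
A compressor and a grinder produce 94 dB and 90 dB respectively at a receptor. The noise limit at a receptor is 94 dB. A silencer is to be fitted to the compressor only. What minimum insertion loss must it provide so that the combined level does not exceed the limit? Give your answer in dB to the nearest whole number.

2 dB

The untreated sources together contribute 10^(90/10) = 1.000e+09, i.e. 90.00 dB.
The limit corresponds to 10^(94/10) = 2.512e+09; subtracting the fixed part leaves 1.512e+09 for the compressor, i.e. 91.80 dB.
Required insertion loss = 94 − 91.80 = 2.20 dB.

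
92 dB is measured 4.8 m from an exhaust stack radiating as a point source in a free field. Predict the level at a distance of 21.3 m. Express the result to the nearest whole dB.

79 dB

Point-source attenuation: ΔL = 20·log₁₀(r₂/r₁) = 20·log₁₀(21.3/4.8) = 12.943 dB.
L₂ = 92 − 20·log₁₀(21.3/4.8) = 92 − 12.943 = 79.06 dB.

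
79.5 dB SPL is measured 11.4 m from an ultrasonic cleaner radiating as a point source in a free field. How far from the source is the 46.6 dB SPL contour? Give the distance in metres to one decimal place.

For a point source L₁ − L₂ = 20·log₁₀(r₂/r₁), so r₂ = r₁·10^((L₁−L₂)/20).
r₂ = 11.4·10^((79.5−46.6)/20) = 11.4·10^(32.9/20) = 503.39 m.

503.4 m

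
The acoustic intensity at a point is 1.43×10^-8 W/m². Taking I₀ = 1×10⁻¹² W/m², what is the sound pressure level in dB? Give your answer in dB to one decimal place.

41.6 dB

I/I₀ = 1.43×10^-8/10⁻¹² = 1.43×10^4, and L = 10·log₁₀(I/I₀).
L = 10·(0.1553 + 4) = 41.55 dB.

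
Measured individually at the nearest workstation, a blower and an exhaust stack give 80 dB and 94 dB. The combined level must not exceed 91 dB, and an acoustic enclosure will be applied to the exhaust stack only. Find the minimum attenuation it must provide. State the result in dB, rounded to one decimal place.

Fixed contribution from the other source: Σ 10^(L/10) = 10^(80/10) = 1.000e+08 (80.00 dB).
The limit corresponds to 10^(91/10) = 1.259e+09; subtracting the fixed part leaves 1.159e+09 for the exhaust stack, i.e. 90.64 dB.
Required insertion loss = 94 − 90.64 = 3.36 dB.

3.4 dB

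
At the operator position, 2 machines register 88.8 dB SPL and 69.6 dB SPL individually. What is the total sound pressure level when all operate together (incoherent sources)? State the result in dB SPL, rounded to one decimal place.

For uncorrelated sources the intensities add, so convert each level to linear form, sum, and take 10·log₁₀ of the total.
Σ 10^(L/10) = 10^(88.8/10) + 10^(69.6/10) = 7.677e+08.
L_total = 10·log₁₀(7.677e+08) = 88.85 dB SPL.

88.9 dB SPL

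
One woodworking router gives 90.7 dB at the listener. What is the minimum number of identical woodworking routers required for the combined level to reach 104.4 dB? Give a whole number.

24

The shortfall is 104.4 − 90.7 = 13.7 dB, and N units add 10·log₁₀ N, so need 10·log₁₀ N ≥ 13.7.
N ≥ 10^(13.7/10) = 23.442, so N = 24.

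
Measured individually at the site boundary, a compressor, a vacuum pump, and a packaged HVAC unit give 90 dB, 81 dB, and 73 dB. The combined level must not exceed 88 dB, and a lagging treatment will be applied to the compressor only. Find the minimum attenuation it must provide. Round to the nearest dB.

3 dB

Fixed contribution from the other sources: Σ 10^(L/10) = 10^(81/10) + 10^(73/10) = 1.458e+08 (81.64 dB).
To meet 88 dB overall, the treated compressor may contribute at most 10^(88/10) − 1.458e+08 = 4.851e+08, i.e. 86.86 dB.
So the compressor must be reduced from 90 to 86.86 dB: IL = 3.14 dB.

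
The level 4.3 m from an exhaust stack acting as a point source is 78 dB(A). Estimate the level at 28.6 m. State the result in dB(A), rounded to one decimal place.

Spherical spreading from a point source gives a 20·log₁₀(r₂/r₁) drop.
L₂ = 78 − 20·log₁₀(28.6/4.3) = 78 − 16.458 = 61.54 dB(A).

61.5 dB(A)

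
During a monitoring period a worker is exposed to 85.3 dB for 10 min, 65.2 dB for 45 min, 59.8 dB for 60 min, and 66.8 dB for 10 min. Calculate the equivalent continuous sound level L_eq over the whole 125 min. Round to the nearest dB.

75 dB

The energy average is taken in the linear domain: L_eq = 10·log₁₀[(Σ tᵢ·10^(Lᵢ/10))/T], T = 125 min.
Σ tᵢ·10^(Lᵢ/10) = 10·10^(85.3/10) + 45·10^(65.2/10) + 60·10^(59.8/10) + 10·10^(66.8/10) = 3.643e+09.
L_eq = 10·log₁₀(3.643e+09/125) = 74.65 dB.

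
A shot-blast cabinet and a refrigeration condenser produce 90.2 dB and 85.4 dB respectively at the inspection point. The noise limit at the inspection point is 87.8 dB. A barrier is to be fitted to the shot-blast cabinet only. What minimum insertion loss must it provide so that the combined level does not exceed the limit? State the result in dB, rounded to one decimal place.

6.1 dB

The untreated sources together contribute 10^(85.4/10) = 3.467e+08, i.e. 85.40 dB.
The limit corresponds to 10^(87.8/10) = 6.026e+08; subtracting the fixed part leaves 2.558e+08 for the shot-blast cabinet, i.e. 84.08 dB.
Required insertion loss = 90.2 − 84.08 = 6.12 dB.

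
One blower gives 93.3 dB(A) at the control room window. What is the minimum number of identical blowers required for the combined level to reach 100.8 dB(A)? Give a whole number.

N identical sources give L₁ + 10·log₁₀ N, so require 10·log₁₀ N ≥ 100.8 − 93.3 = 7.5 dB.
N ≥ 10^(7.5/10) = 5.623, so N = 6.

6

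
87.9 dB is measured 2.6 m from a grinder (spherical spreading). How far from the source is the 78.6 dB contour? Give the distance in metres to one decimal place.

7.6 m

Point-source spreading drops the level by 20·log₁₀(r₂/r₁); inverting, r₂/r₁ = 10^(ΔL/20).
r₂ = 2.6·10^((87.9−78.6)/20) = 2.6·10^(9.3/20) = 7.59 m.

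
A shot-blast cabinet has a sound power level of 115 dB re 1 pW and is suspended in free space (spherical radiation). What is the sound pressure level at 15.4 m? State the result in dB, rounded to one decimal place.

L_p = L_w − 10·log₁₀(4π·r²) with r = 15.4 m.
4π·r² = 2980 m², 10·log₁₀ of that is 34.743 dB.
L_p = 115 − 34.743 = 80.26 dB.

80.3 dB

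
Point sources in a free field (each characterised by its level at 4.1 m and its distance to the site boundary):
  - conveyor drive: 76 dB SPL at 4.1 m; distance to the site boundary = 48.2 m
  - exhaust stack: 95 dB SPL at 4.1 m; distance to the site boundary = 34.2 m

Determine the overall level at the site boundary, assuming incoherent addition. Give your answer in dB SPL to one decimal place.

Apply inverse-square spreading to bring every level to the receiver, then sum 10^(L/10).
conveyor drive: 76 − 20·log₁₀(48.2/4.1) = 76 − 21.41 = 54.59 dB SPL.
exhaust stack: 95 − 20·log₁₀(34.2/4.1) = 95 − 18.42 = 76.58 dB SPL.
Σ 10^(L/10) = 4.574e+07 → L_total = 10·log₁₀(4.574e+07) = 76.60 dB SPL.

76.6 dB SPL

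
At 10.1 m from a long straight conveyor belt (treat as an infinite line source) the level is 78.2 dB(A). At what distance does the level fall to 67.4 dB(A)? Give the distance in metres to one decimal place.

121.4 m

Line-source spreading drops the level by 10·log₁₀(r₂/r₁); inverting, r₂/r₁ = 10^(ΔL/10).
r₂ = 10.1·10^((78.2−67.4)/10) = 10.1·10^(10.8/10) = 121.43 m.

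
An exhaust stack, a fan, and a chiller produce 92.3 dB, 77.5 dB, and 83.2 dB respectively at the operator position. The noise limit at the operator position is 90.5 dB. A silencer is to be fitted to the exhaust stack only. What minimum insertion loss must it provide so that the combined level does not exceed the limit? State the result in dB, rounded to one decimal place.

Fixed contribution from the other sources: Σ 10^(L/10) = 10^(77.5/10) + 10^(83.2/10) = 2.652e+08 (84.24 dB).
The limit corresponds to 10^(90.5/10) = 1.122e+09; subtracting the fixed part leaves 8.569e+08 for the exhaust stack, i.e. 89.33 dB.
Required insertion loss = 92.3 − 89.33 = 2.97 dB.

3.0 dB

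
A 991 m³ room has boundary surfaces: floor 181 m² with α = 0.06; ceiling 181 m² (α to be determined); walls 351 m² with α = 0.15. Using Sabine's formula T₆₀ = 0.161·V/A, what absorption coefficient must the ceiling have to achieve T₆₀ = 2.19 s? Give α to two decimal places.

From T₆₀ = 0.161·V/A, the target T₆₀ = 2.19 s needs A = 0.161·991/2.19 = 72.85 m².
Absorption from the other surfaces = 181·0.06 + 351·0.15 = 63.51 m², so the ceiling must supply 9.34 m² over 181 m².
α = 9.34/181 = 0.052.

0.05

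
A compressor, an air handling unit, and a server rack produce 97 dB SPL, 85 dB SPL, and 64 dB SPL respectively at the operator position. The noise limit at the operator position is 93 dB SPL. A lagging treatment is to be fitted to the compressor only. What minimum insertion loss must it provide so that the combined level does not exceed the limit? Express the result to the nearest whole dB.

Everything except the compressor sums to 10^(85/10) + 10^(64/10) = 3.187e+08 in linear terms, 85.03 dB SPL.
To meet 93 dB SPL overall, the treated compressor may contribute at most 10^(93/10) − 3.187e+08 = 1.677e+09, i.e. 92.24 dB SPL.
Required insertion loss = 97 − 92.24 = 4.76 dB.

5 dB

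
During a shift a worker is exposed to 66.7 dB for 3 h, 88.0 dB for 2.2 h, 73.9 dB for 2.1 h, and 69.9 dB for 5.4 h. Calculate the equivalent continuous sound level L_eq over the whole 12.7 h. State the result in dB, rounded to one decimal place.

80.7 dB

L_eq = 10·log₁₀[(1/T)·Σ tᵢ·10^(Lᵢ/10)] with T = 12.7 h.
Σ tᵢ·10^(Lᵢ/10) = 3·10^(66.7/10) + 2.2·10^(88.0/10) + 2.1·10^(73.9/10) + 5.4·10^(69.9/10) = 1.506e+09.
L_eq = 10·log₁₀(1.506e+09/12.7) = 80.74 dB.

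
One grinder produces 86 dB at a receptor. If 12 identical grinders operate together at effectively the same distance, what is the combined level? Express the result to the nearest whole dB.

97 dB

L_total = L₁ + 10·log₁₀ N for N identical incoherent sources.
L_total = 86 + 10·log₁₀(12) = 86 + 10.792 = 96.79 dB.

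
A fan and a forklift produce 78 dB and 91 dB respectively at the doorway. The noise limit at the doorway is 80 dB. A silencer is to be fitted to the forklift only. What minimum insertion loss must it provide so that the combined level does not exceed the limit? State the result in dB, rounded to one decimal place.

Everything except the forklift sums to 10^(78/10) = 6.310e+07 in linear terms, 78.00 dB.
The limit corresponds to 10^(80/10) = 1.000e+08; subtracting the fixed part leaves 3.690e+07 for the forklift, i.e. 75.67 dB.
So the forklift must be reduced from 91 to 75.67 dB: IL = 15.33 dB.

15.3 dB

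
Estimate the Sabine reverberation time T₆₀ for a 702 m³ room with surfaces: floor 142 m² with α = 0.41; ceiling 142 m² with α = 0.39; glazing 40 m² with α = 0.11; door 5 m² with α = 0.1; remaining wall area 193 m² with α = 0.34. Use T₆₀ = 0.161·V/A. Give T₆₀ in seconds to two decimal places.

0.61 s

Total absorption A = 142·0.41 + 142·0.39 + 40·0.11 + 5·0.1 + 193·0.34 = 184.12 m² sabins.
T₆₀ = 0.161·V/A = 0.161·702/184.12 = 0.614 s.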